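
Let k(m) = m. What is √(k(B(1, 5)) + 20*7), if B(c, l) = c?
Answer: √141 ≈ 11.874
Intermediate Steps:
√(k(B(1, 5)) + 20*7) = √(1 + 20*7) = √(1 + 140) = √141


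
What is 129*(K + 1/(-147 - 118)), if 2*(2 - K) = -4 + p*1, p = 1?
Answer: 239037/530 ≈ 451.01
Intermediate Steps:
K = 7/2 (K = 2 - (-4 + 1*1)/2 = 2 - (-4 + 1)/2 = 2 - 1/2*(-3) = 2 + 3/2 = 7/2 ≈ 3.5000)
129*(K + 1/(-147 - 118)) = 129*(7/2 + 1/(-147 - 118)) = 129*(7/2 + 1/(-265)) = 129*(7/2 - 1/265) = 129*(1853/530) = 239037/530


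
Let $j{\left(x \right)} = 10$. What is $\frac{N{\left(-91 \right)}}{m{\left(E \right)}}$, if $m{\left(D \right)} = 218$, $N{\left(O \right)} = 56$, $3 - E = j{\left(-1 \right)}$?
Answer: $\frac{28}{109} \approx 0.25688$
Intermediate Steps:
$E = -7$ ($E = 3 - 10 = -7$)
$\frac{N{\left(-91 \right)}}{m{\left(E \right)}} = \frac{56}{218} = 56 \cdot \frac{1}{218} = \frac{28}{109}$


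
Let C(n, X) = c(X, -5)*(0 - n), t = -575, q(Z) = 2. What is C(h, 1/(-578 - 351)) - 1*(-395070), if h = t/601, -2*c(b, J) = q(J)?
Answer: 237436495/601 ≈ 3.9507e+5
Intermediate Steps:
c(b, J) = -1 (c(b, J) = -½*2 = -1)
h = -575/601 ≈ -0.95674
C(n, X) = n (C(n, X) = -(0 - n) = -(-1)*n = n)
C(h, 1/(-578 - 351)) - 1*(-395070) = -575/601 - 1*(-395070) = -575/601 + 395070 = 237436495/601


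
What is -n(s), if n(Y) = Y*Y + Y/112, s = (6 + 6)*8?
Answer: -64518/7 ≈ -9216.9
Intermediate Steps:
s = 96 (s = 12*8 = 96)
n(Y) = Y² + Y/112 (n(Y) = Y² + Y*(1/112) = Y² + Y/112)
-n(s) = -96*(1/112 + 96) = -96*10753/112 = -1*64518/7 = -64518/7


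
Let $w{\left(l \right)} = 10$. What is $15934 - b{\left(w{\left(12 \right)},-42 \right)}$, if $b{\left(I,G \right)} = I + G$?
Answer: $15966$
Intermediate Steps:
$b{\left(I,G \right)} = G + I$
$15934 - b{\left(w{\left(12 \right)},-42 \right)} = 15934 - \left(-42 + 10\right) = 15934 - -32 = 15934 + 32 = 15966$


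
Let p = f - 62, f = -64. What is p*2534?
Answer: -319284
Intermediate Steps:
p = -126 (p = -64 - 62 = -126)
p*2534 = -126*2534 = -319284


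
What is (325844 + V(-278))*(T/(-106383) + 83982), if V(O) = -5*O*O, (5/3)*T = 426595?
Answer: -180395351200608/35461 ≈ -5.0872e+9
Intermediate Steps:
T = 255957 (T = (3/5)*426595 = 255957)
V(O) = -5*O**2
(325844 + V(-278))*(T/(-106383) + 83982) = (325844 - 5*(-278)**2)*(255957/(-106383) + 83982) = (325844 - 5*77284)*(255957*(-1/106383) + 83982) = (325844 - 386420)*(-85319/35461 + 83982) = -60576*2978000383/35461 = -180395351200608/35461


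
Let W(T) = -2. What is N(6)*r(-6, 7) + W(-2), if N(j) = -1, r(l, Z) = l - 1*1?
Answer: 5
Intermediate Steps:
r(l, Z) = -1 + l (r(l, Z) = l - 1 = -1 + l)
N(6)*r(-6, 7) + W(-2) = -(-1 - 6) - 2 = -1*(-7) - 2 = 7 - 2 = 5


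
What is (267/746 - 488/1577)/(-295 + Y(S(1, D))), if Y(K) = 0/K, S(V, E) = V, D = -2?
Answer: -57011/347050390 ≈ -0.00016427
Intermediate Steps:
Y(K) = 0
(267/746 - 488/1577)/(-295 + Y(S(1, D))) = (267/746 - 488/1577)/(-295 + 0) = (267*(1/746) - 488*1/1577)/(-295) = -(267/746 - 488/1577)/295 = -1/295*57011/1176442 = -57011/347050390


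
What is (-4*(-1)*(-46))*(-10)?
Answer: 1840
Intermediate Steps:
(-4*(-1)*(-46))*(-10) = (4*(-46))*(-10) = -184*(-10) = 1840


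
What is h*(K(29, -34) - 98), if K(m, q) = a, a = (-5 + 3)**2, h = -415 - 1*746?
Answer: 109134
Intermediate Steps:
h = -1161 (h = -415 - 746 = -1161)
a = 4 (a = (-2)**2 = 4)
K(m, q) = 4
h*(K(29, -34) - 98) = -1161*(4 - 98) = -1161*(-94) = 109134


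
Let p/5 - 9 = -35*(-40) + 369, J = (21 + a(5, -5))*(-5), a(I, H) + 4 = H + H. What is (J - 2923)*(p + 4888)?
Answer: -40755324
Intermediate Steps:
a(I, H) = -4 + 2*H (a(I, H) = -4 + (H + H) = -4 + 2*H)
J = -35 (J = (21 + (-4 + 2*(-5)))*(-5) = (21 + (-4 - 10))*(-5) = (21 - 14)*(-5) = 7*(-5) = -35)
p = 8890 (p = 45 + 5*(-35*(-40) + 369) = 45 + 5*(1400 + 369) = 45 + 5*1769 = 45 + 8845 = 8890)
(J - 2923)*(p + 4888) = (-35 - 2923)*(8890 + 4888) = -2958*13778 = -40755324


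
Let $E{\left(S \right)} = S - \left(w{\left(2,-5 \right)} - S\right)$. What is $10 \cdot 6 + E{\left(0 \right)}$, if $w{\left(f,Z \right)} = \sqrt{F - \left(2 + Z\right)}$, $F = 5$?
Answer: $60 - 2 \sqrt{2} \approx 57.172$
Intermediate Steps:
$w{\left(f,Z \right)} = \sqrt{3 - Z}$ ($w{\left(f,Z \right)} = \sqrt{5 - \left(2 + Z\right)} = \sqrt{3 - Z}$)
$E{\left(S \right)} = - 2 \sqrt{2} + 2 S$ ($E{\left(S \right)} = S - \left(\sqrt{3 - -5} - S\right) = S - \left(\sqrt{3 + 5} - S\right) = S - \left(\sqrt{8} - S\right) = S - \left(2 \sqrt{2} - S\right) = S - \left(- S + 2 \sqrt{2}\right) = S + \left(S - 2 \sqrt{2}\right) = - 2 \sqrt{2} + 2 S$)
$10 \cdot 6 + E{\left(0 \right)} = 10 \cdot 6 + \left(- 2 \sqrt{2} + 2 \cdot 0\right) = 60 + \left(- 2 \sqrt{2} + 0\right) = 60 - 2 \sqrt{2}$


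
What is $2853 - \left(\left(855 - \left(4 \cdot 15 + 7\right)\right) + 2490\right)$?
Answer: $-425$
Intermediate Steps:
$2853 - \left(\left(855 - \left(4 \cdot 15 + 7\right)\right) + 2490\right) = 2853 - \left(\left(855 - \left(60 + 7\right)\right) + 2490\right) = 2853 - \left(\left(855 - 67\right) + 2490\right) = 2853 - \left(788 + 2490\right) = 2853 - 3278 = -425$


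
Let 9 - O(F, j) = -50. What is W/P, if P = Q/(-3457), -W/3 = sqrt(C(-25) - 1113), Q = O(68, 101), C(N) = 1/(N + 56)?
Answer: 10371*I*sqrt(1069562)/1829 ≈ 5864.2*I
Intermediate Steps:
O(F, j) = 59 (O(F, j) = 9 - 1*(-50) = 9 + 50 = 59)
C(N) = 1/(56 + N)
Q = 59
W = -3*I*sqrt(1069562)/31 (W = -3*sqrt(1/(56 - 25) - 1113) = -3*sqrt(1/31 - 1113) = -3*I*sqrt(1069562)/31 ≈ -100.08*I)
P = -59/3457 (P = 59/(-3457) = 59*(-1/3457) = -59/3457 ≈ -0.017067)
W/P = (-3*I*sqrt(1069562)/31)/(-59/3457) = -3*I*sqrt(1069562)/31*(-3457/59) = 10371*I*sqrt(1069562)/1829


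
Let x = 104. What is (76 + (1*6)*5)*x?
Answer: 11024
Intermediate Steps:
(76 + (1*6)*5)*x = (76 + (1*6)*5)*104 = (76 + 6*5)*104 = (76 + 30)*104 = 106*104 = 11024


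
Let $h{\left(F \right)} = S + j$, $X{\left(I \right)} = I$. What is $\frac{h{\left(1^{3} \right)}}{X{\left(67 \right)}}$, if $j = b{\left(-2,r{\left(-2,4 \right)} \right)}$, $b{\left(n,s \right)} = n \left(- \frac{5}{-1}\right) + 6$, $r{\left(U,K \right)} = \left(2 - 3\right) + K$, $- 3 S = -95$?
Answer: $\frac{83}{201} \approx 0.41294$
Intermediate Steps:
$S = \frac{95}{3}$ ($S = \left(- \frac{1}{3}\right) \left(-95\right) = \frac{95}{3} \approx 31.667$)
$r{\left(U,K \right)} = -1 + K$
$b{\left(n,s \right)} = 6 + 5 n$ ($b{\left(n,s \right)} = n \left(\left(-5\right) \left(-1\right)\right) + 6 = n 5 + 6 = 5 n + 6 = 6 + 5 n$)
$j = -4$ ($j = 6 + 5 \left(-2\right) = 6 - 10 = -4$)
$h{\left(F \right)} = \frac{83}{3}$ ($h{\left(F \right)} = \frac{95}{3} - 4 = \frac{83}{3}$)
$\frac{h{\left(1^{3} \right)}}{X{\left(67 \right)}} = \frac{83}{3 \cdot 67} = \frac{83}{3} \cdot \frac{1}{67} = \frac{83}{201}$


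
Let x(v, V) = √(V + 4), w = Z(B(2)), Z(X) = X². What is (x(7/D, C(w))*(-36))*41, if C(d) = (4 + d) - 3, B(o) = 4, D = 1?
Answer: -1476*√21 ≈ -6763.9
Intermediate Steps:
w = 16 (w = 4² = 16)
C(d) = 1 + d
x(v, V) = √(4 + V)
(x(7/D, C(w))*(-36))*41 = (√(4 + (1 + 16))*(-36))*41 = (√(4 + 17)*(-36))*41 = (√21*(-36))*41 = -36*√21*41 = -1476*√21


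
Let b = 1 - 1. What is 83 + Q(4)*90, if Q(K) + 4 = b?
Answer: -277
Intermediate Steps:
b = 0
Q(K) = -4 (Q(K) = -4 + 0 = -4)
83 + Q(4)*90 = 83 - 4*90 = 83 - 360 = -277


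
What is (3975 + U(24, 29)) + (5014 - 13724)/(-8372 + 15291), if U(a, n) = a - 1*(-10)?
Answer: 27729561/6919 ≈ 4007.7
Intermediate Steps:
U(a, n) = 10 + a (U(a, n) = a + 10 = 10 + a)
(3975 + U(24, 29)) + (5014 - 13724)/(-8372 + 15291) = (3975 + (10 + 24)) + (5014 - 13724)/(-8372 + 15291) = (3975 + 34) - 8710/6919 = 4009 - 8710*1/6919 = 4009 - 8710/6919 = 27729561/6919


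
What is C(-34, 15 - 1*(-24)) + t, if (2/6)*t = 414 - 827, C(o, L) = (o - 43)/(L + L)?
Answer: -96719/78 ≈ -1240.0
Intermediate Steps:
C(o, L) = (-43 + o)/(2*L) (C(o, L) = (-43 + o)/((2*L)) = (-43 + o)*(1/(2*L)) = (-43 + o)/(2*L))
t = -1239 (t = 3*(414 - 827) = 3*(-413) = -1239)
C(-34, 15 - 1*(-24)) + t = (-43 - 34)/(2*(15 - 1*(-24))) - 1239 = (1/2)*(-77)/(15 + 24) - 1239 = (1/2)*(-77)/39 - 1239 = (1/2)*(1/39)*(-77) - 1239 = -77/78 - 1239 = -96719/78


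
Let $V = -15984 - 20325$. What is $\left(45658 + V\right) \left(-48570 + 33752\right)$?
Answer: $-138533482$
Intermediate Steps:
$V = -36309$
$\left(45658 + V\right) \left(-48570 + 33752\right) = \left(45658 - 36309\right) \left(-48570 + 33752\right) = 9349 \left(-14818\right) = -138533482$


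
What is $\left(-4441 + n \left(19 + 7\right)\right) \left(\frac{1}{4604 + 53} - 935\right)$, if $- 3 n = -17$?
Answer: $\frac{56087661014}{13971} \approx 4.0146 \cdot 10^{6}$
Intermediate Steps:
$n = \frac{17}{3}$ ($n = \left(- \frac{1}{3}\right) \left(-17\right) = \frac{17}{3} \approx 5.6667$)
$\left(-4441 + n \left(19 + 7\right)\right) \left(\frac{1}{4604 + 53} - 935\right) = \left(-4441 + \frac{17 \left(19 + 7\right)}{3}\right) \left(\frac{1}{4604 + 53} - 935\right) = \left(-4441 + \frac{17}{3} \cdot 26\right) \left(\frac{1}{4657} - 935\right) = \left(-4441 + \frac{442}{3}\right) \left(\frac{1}{4657} - 935\right) = \left(- \frac{12881}{3}\right) \left(- \frac{4354294}{4657}\right) = \frac{56087661014}{13971}$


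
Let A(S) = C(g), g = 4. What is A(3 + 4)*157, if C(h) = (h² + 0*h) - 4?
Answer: 1884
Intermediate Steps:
C(h) = -4 + h² (C(h) = (h² + 0) - 4 = h² - 4 = -4 + h²)
A(S) = 12 (A(S) = -4 + 4² = -4 + 16 = 12)
A(3 + 4)*157 = 12*157 = 1884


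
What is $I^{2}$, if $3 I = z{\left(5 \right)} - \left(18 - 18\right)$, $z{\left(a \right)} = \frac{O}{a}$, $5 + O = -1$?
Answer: $\frac{4}{25} \approx 0.16$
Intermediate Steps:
$O = -6$ ($O = -5 - 1 = -6$)
$z{\left(a \right)} = - \frac{6}{a}$
$I = - \frac{2}{5}$ ($I = \frac{- \frac{6}{5} - \left(18 - 18\right)}{3} = \frac{\left(-6\right) \frac{1}{5} - 0}{3} = \frac{- \frac{6}{5} + 0}{3} = \frac{1}{3} \left(- \frac{6}{5}\right) = - \frac{2}{5} \approx -0.4$)
$I^{2} = \left(- \frac{2}{5}\right)^{2} = \frac{4}{25}$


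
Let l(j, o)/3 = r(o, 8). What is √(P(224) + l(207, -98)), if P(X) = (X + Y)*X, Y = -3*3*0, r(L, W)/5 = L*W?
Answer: 196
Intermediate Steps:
r(L, W) = 5*L*W (r(L, W) = 5*(L*W) = 5*L*W)
l(j, o) = 120*o (l(j, o) = 3*(5*o*8) = 3*(40*o) = 120*o)
Y = 0 (Y = -9*0 = 0)
P(X) = X² (P(X) = (X + 0)*X = X*X = X²)
√(P(224) + l(207, -98)) = √(224² + 120*(-98)) = √(50176 - 11760) = √38416 = 196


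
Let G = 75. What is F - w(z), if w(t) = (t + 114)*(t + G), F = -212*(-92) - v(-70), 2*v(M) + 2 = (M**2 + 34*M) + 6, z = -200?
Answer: 7492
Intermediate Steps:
v(M) = 2 + M**2/2 + 17*M (v(M) = -1 + ((M**2 + 34*M) + 6)/2 = -1 + (6 + M**2 + 34*M)/2 = -1 + (3 + M**2/2 + 17*M) = 2 + M**2/2 + 17*M)
F = 18242 (F = -212*(-92) - (2 + (1/2)*(-70)**2 + 17*(-70)) = 19504 - (2 + (1/2)*4900 - 1190) = 19504 - (2 + 2450 - 1190) = 19504 - 1*1262 = 19504 - 1262 = 18242)
w(t) = (75 + t)*(114 + t) (w(t) = (t + 114)*(t + 75) = (114 + t)*(75 + t) = (75 + t)*(114 + t))
F - w(z) = 18242 - (8550 + (-200)**2 + 189*(-200)) = 18242 - (8550 + 40000 - 37800) = 18242 - 1*10750 = 18242 - 10750 = 7492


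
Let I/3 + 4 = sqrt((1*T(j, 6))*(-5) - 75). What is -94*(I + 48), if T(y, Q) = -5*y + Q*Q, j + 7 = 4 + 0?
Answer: -3384 - 282*I*sqrt(330) ≈ -3384.0 - 5122.8*I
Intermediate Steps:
j = -3 (j = -7 + (4 + 0) = -7 + 4 = -3)
T(y, Q) = Q**2 - 5*y (T(y, Q) = -5*y + Q**2 = Q**2 - 5*y)
I = -12 + 3*I*sqrt(330) (I = -12 + 3*sqrt((1*(6**2 - 5*(-3)))*(-5) - 75) = -12 + 3*sqrt((1*(36 + 15))*(-5) - 75) = -12 + 3*sqrt((1*51)*(-5) - 75) = -12 + 3*sqrt(51*(-5) - 75) = -12 + 3*sqrt(-255 - 75) = -12 + 3*sqrt(-330) = -12 + 3*(I*sqrt(330)) = -12 + 3*I*sqrt(330) ≈ -12.0 + 54.498*I)
-94*(I + 48) = -94*((-12 + 3*I*sqrt(330)) + 48) = -94*(36 + 3*I*sqrt(330)) = -3384 - 282*I*sqrt(330)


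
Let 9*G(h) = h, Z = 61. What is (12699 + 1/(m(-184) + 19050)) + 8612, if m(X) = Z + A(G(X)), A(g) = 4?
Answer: 407359766/19115 ≈ 21311.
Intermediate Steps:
G(h) = h/9
m(X) = 65 (m(X) = 61 + 4 = 65)
(12699 + 1/(m(-184) + 19050)) + 8612 = (12699 + 1/(65 + 19050)) + 8612 = (12699 + 1/19115) + 8612 = 242741386/19115 + 8612 = 407359766/19115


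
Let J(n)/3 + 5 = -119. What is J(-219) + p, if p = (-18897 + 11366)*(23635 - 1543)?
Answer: -166375224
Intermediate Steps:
J(n) = -372 (J(n) = -15 + 3*(-119) = -15 - 357 = -372)
p = -166374852 (p = -7531*22092 = -166374852)
J(-219) + p = -372 - 166374852 = -166375224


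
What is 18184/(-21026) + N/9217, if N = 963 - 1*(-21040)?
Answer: 147516575/96898321 ≈ 1.5224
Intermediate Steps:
N = 22003 (N = 963 + 21040 = 22003)
18184/(-21026) + N/9217 = 18184/(-21026) + 22003/9217 = 18184*(-1/21026) + 22003*(1/9217) = -9092/10513 + 22003/9217 = 147516575/96898321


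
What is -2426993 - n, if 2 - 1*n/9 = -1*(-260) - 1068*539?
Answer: -7605539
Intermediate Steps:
n = 5178546 (n = 18 - 9*(-1*(-260) - 1068*539) = 18 - 9*(260 - 575652) = 18 - 9*(-575392) = 18 + 5178528 = 5178546)
-2426993 - n = -2426993 - 1*5178546 = -2426993 - 5178546 = -7605539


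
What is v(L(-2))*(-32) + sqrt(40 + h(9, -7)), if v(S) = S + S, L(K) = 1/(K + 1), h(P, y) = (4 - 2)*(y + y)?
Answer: 64 + 2*sqrt(3) ≈ 67.464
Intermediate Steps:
h(P, y) = 4*y (h(P, y) = 2*(2*y) = 4*y)
L(K) = 1/(1 + K)
v(S) = 2*S
v(L(-2))*(-32) + sqrt(40 + h(9, -7)) = (2/(1 - 2))*(-32) + sqrt(40 + 4*(-7)) = (2/(-1))*(-32) + sqrt(40 - 28) = (2*(-1))*(-32) + sqrt(12) = -2*(-32) + 2*sqrt(3) = 64 + 2*sqrt(3)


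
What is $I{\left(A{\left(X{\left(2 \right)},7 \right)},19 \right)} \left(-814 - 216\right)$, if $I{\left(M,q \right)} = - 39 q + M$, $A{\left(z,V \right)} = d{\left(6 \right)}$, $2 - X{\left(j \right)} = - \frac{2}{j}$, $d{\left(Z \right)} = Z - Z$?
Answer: $763230$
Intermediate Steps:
$d{\left(Z \right)} = 0$
$X{\left(j \right)} = 2 + \frac{2}{j}$ ($X{\left(j \right)} = 2 - - \frac{2}{j} = 2 + \frac{2}{j}$)
$A{\left(z,V \right)} = 0$
$I{\left(M,q \right)} = M - 39 q$
$I{\left(A{\left(X{\left(2 \right)},7 \right)},19 \right)} \left(-814 - 216\right) = \left(0 - 741\right) \left(-814 - 216\right) = \left(0 - 741\right) \left(-1030\right) = \left(-741\right) \left(-1030\right) = 763230$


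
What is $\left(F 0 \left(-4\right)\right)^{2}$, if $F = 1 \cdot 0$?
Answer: $0$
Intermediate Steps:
$F = 0$
$\left(F 0 \left(-4\right)\right)^{2} = \left(0 \cdot 0 \left(-4\right)\right)^{2} = \left(0 \left(-4\right)\right)^{2} = 0^{2} = 0$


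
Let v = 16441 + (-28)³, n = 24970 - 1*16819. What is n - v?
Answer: 13662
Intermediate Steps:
n = 8151 (n = 24970 - 16819 = 8151)
v = -5511 (v = 16441 - 21952 = -5511)
n - v = 8151 - 1*(-5511) = 8151 + 5511 = 13662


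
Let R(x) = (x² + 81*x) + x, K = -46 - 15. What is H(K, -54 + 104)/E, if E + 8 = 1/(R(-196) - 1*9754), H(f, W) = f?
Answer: 767990/100719 ≈ 7.6251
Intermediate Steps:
K = -61
R(x) = x² + 82*x
E = -100719/12590 (E = -8 + 1/(-196*(82 - 196) - 1*9754) = -8 + 1/(-196*(-114) - 9754) = -8 + 1/(22344 - 9754) = -8 + 1/12590 = -100719/12590 ≈ -7.9999)
H(K, -54 + 104)/E = -61/(-100719/12590) = -61*(-12590/100719) = 767990/100719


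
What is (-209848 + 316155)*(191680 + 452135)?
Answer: 68442041205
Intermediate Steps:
(-209848 + 316155)*(191680 + 452135) = 106307*643815 = 68442041205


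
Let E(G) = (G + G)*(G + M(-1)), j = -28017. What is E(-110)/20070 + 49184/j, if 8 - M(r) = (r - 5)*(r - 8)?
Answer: -284216/6247791 ≈ -0.045491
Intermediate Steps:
M(r) = 8 - (-8 + r)*(-5 + r) (M(r) = 8 - (r - 5)*(r - 8) = 8 - (-5 + r)*(-8 + r) = 8 - (-8 + r)*(-5 + r))
E(G) = 2*G*(-46 + G) (E(G) = (G + G)*(G + (-32 - 1*(-1)² + 13*(-1))) = (2*G)*(G + (-32 - 1*1 - 13)) = (2*G)*(G + (-32 - 1 - 13)) = (2*G)*(G - 46) = (2*G)*(-46 + G) = 2*G*(-46 + G))
E(-110)/20070 + 49184/j = (2*(-110)*(-46 - 110))/20070 + 49184/(-28017) = (2*(-110)*(-156))*(1/20070) + 49184*(-1/28017) = 34320*(1/20070) - 49184/28017 = 1144/669 - 49184/28017 = -284216/6247791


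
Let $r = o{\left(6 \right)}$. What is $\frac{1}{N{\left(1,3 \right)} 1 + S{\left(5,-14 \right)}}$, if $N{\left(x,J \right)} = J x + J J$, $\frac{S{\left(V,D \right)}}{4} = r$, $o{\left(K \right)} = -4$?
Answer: $- \frac{1}{4} \approx -0.25$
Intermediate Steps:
$r = -4$
$S{\left(V,D \right)} = -16$ ($S{\left(V,D \right)} = 4 \left(-4\right) = -16$)
$N{\left(x,J \right)} = J^{2} + J x$ ($N{\left(x,J \right)} = J x + J^{2} = J^{2} + J x$)
$\frac{1}{N{\left(1,3 \right)} 1 + S{\left(5,-14 \right)}} = \frac{1}{3 \left(3 + 1\right) 1 - 16} = \frac{1}{3 \cdot 4 \cdot 1 - 16} = \frac{1}{12 \cdot 1 - 16} = \frac{1}{12 - 16} = \frac{1}{-4} = - \frac{1}{4}$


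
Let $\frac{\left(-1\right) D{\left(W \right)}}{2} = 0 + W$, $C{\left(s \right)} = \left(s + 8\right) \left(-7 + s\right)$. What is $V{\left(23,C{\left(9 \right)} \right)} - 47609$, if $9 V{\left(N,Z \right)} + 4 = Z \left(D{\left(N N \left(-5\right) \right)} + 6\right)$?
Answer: $- \frac{82807}{3} \approx -27602.0$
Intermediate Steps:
$C{\left(s \right)} = \left(-7 + s\right) \left(8 + s\right)$ ($C{\left(s \right)} = \left(8 + s\right) \left(-7 + s\right) = \left(-7 + s\right) \left(8 + s\right)$)
$D{\left(W \right)} = - 2 W$ ($D{\left(W \right)} = - 2 \left(0 + W\right) = - 2 W$)
$V{\left(N,Z \right)} = - \frac{4}{9} + \frac{Z \left(6 + 10 N^{2}\right)}{9}$ ($V{\left(N,Z \right)} = - \frac{4}{9} + \frac{Z \left(- 2 N N \left(-5\right) + 6\right)}{9} = - \frac{4}{9} + \frac{Z \left(- 2 N^{2} \left(-5\right) + 6\right)}{9} = - \frac{4}{9} + \frac{Z \left(- 2 \left(- 5 N^{2}\right) + 6\right)}{9} = - \frac{4}{9} + \frac{Z \left(10 N^{2} + 6\right)}{9} = - \frac{4}{9} + \frac{Z \left(6 + 10 N^{2}\right)}{9}$)
$V{\left(23,C{\left(9 \right)} \right)} - 47609 = \left(- \frac{4}{9} + \frac{2 \left(-56 + 9 + 9^{2}\right)}{3} + \frac{10 \left(-56 + 9 + 9^{2}\right) 23^{2}}{9}\right) - 47609 = \left(- \frac{4}{9} + \frac{2 \left(-56 + 9 + 81\right)}{3} + \frac{10}{9} \left(-56 + 9 + 81\right) 529\right) - 47609 = \left(- \frac{4}{9} + \frac{2}{3} \cdot 34 + \frac{10}{9} \cdot 34 \cdot 529\right) - 47609 = \left(- \frac{4}{9} + \frac{68}{3} + \frac{179860}{9}\right) - 47609 = \frac{60020}{3} - 47609 = - \frac{82807}{3}$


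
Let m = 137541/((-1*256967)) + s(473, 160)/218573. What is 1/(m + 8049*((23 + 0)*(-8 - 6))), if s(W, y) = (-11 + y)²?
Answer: -56166048091/145569952147020424 ≈ -3.8584e-7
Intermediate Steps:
m = -24357824626/56166048091 (m = 137541/((-1*256967)) + (-11 + 160)²/218573 = 137541/(-256967) + 149²*(1/218573) = 137541*(-1/256967) + 22201*(1/218573) = -137541/256967 + 22201/218573 = -24357824626/56166048091 ≈ -0.43368)
1/(m + 8049*((23 + 0)*(-8 - 6))) = 1/(-24357824626/56166048091 + 8049*((23 + 0)*(-8 - 6))) = 1/(-24357824626/56166048091 + 8049*(23*(-14))) = 1/(-24357824626/56166048091 + 8049*(-322)) = 1/(-24357824626/56166048091 - 2591778) = 1/(-145569952147020424/56166048091) = -56166048091/145569952147020424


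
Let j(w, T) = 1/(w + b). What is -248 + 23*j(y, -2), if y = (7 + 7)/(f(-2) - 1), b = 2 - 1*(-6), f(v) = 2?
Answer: -5433/22 ≈ -246.95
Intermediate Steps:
b = 8 (b = 2 + 6 = 8)
y = 14 (y = (7 + 7)/(2 - 1) = 14/1 = 14*1 = 14)
j(w, T) = 1/(8 + w) (j(w, T) = 1/(w + 8) = 1/(8 + w))
-248 + 23*j(y, -2) = -248 + 23/(8 + 14) = -248 + 23/22 = -5433/22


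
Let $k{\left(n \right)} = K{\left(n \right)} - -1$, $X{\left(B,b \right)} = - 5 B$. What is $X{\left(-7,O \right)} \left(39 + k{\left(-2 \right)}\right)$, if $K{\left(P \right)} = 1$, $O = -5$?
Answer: $1435$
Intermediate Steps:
$k{\left(n \right)} = 2$ ($k{\left(n \right)} = 1 - -1 = 1 + 1 = 2$)
$X{\left(-7,O \right)} \left(39 + k{\left(-2 \right)}\right) = \left(-5\right) \left(-7\right) \left(39 + 2\right) = 35 \cdot 41 = 1435$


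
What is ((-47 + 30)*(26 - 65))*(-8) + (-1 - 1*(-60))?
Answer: -5245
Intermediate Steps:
((-47 + 30)*(26 - 65))*(-8) + (-1 - 1*(-60)) = -17*(-39)*(-8) + (-1 + 60) = 663*(-8) + 59 = -5304 + 59 = -5245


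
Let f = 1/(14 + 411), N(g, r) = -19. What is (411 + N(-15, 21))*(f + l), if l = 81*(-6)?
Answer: -80967208/425 ≈ -1.9051e+5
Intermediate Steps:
f = 1/425 ≈ 0.0023529
l = -486
(411 + N(-15, 21))*(f + l) = (411 - 19)*(1/425 - 486) = 392*(-206549/425) = -80967208/425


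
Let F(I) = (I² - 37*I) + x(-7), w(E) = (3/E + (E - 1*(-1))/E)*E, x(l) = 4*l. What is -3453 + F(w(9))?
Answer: -3793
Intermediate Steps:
w(E) = E*(3/E + (1 + E)/E) (w(E) = (3/E + (E + 1)/E)*E = (3/E + (1 + E)/E)*E = E*(3/E + (1 + E)/E))
F(I) = -28 + I² - 37*I (F(I) = (I² - 37*I) + 4*(-7) = (I² - 37*I) - 28 = -28 + I² - 37*I)
-3453 + F(w(9)) = -3453 + (-28 + (4 + 9)² - 37*(4 + 9)) = -3453 + (-28 + 13² - 37*13) = -3453 + (-28 + 169 - 481) = -3453 - 340 = -3793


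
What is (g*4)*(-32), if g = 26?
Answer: -3328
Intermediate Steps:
(g*4)*(-32) = (26*4)*(-32) = 104*(-32) = -3328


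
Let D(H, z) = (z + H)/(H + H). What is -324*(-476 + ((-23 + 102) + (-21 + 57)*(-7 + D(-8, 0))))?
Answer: 204444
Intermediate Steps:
D(H, z) = (H + z)/(2*H) (D(H, z) = (H + z)/((2*H)) = (H + z)*(1/(2*H)) = (H + z)/(2*H))
-324*(-476 + ((-23 + 102) + (-21 + 57)*(-7 + D(-8, 0)))) = -324*(-476 + ((-23 + 102) + (-21 + 57)*(-7 + (½)*(-8 + 0)/(-8)))) = -324*(-476 + (79 + 36*(-7 + (½)*(-⅛)*(-8)))) = -324*(-476 + (79 + 36*(-7 + ½))) = -324*(-476 + (79 + 36*(-13/2))) = -324*(-476 + (79 - 234)) = -324*(-476 - 155) = -324*(-631) = 204444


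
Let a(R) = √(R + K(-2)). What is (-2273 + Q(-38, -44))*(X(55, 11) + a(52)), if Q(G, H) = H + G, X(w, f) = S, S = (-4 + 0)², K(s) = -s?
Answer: -37680 - 7065*√6 ≈ -54986.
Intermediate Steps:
S = 16 (S = (-4)² = 16)
X(w, f) = 16
Q(G, H) = G + H
a(R) = √(2 + R) (a(R) = √(R - 1*(-2)) = √(R + 2) = √(2 + R))
(-2273 + Q(-38, -44))*(X(55, 11) + a(52)) = (-2273 + (-38 - 44))*(16 + √(2 + 52)) = (-2273 - 82)*(16 + √54) = -2355*(16 + 3*√6) = -37680 - 7065*√6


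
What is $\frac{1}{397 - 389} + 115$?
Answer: $\frac{921}{8} \approx 115.13$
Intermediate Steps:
$\frac{1}{397 - 389} + 115 = \frac{1}{8} + 115 = \frac{921}{8}$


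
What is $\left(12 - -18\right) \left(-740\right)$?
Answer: $-22200$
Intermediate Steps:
$\left(12 - -18\right) \left(-740\right) = \left(12 + 18\right) \left(-740\right) = 30 \left(-740\right) = -22200$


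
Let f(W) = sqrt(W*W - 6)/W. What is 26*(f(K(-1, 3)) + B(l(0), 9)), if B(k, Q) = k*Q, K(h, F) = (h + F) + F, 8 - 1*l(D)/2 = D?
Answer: 3744 + 26*sqrt(19)/5 ≈ 3766.7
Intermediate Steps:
l(D) = 16 - 2*D
K(h, F) = h + 2*F (K(h, F) = (F + h) + F = h + 2*F)
B(k, Q) = Q*k
f(W) = sqrt(-6 + W**2)/W (f(W) = sqrt(W**2 - 6)/W = sqrt(-6 + W**2)/W)
26*(f(K(-1, 3)) + B(l(0), 9)) = 26*(sqrt(-6 + (-1 + 2*3)**2)/(-1 + 2*3) + 9*(16 - 2*0)) = 26*(sqrt(-6 + (-1 + 6)**2)/(-1 + 6) + 9*(16 + 0)) = 26*(sqrt(-6 + 5**2)/5 + 9*16) = 26*(sqrt(-6 + 25)/5 + 144) = 26*(sqrt(19)/5 + 144) = 26*(144 + sqrt(19)/5) = 3744 + 26*sqrt(19)/5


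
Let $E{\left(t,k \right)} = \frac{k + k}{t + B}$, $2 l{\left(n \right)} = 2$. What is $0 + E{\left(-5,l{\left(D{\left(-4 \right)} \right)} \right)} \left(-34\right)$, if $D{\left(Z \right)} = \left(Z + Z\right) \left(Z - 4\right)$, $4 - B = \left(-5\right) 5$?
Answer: $- \frac{17}{6} \approx -2.8333$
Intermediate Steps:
$B = 29$ ($B = 4 - \left(-5\right) 5 = 4 - -25 = 4 + 25 = 29$)
$D{\left(Z \right)} = 2 Z \left(-4 + Z\right)$
$l{\left(n \right)} = 1$ ($l{\left(n \right)} = \frac{1}{2} \cdot 2 = 1$)
$E{\left(t,k \right)} = \frac{2 k}{29 + t}$ ($E{\left(t,k \right)} = \frac{k + k}{t + 29} = \frac{2 k}{29 + t}$)
$0 + E{\left(-5,l{\left(D{\left(-4 \right)} \right)} \right)} \left(-34\right) = 0 + 2 \cdot 1 \frac{1}{29 - 5} \left(-34\right) = 0 + 2 \cdot 1 \cdot \frac{1}{24} \left(-34\right) = 0 + \frac{1}{12} \left(-34\right) = 0 - \frac{17}{6} = - \frac{17}{6}$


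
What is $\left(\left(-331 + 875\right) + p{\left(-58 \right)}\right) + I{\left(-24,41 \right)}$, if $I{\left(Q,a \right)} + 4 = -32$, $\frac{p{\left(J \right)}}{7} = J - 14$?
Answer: $4$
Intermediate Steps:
$p{\left(J \right)} = -98 + 7 J$ ($p{\left(J \right)} = 7 \left(J - 14\right) = 7 \left(-14 + J\right) = -98 + 7 J$)
$I{\left(Q,a \right)} = -36$ ($I{\left(Q,a \right)} = -4 - 32 = -36$)
$\left(\left(-331 + 875\right) + p{\left(-58 \right)}\right) + I{\left(-24,41 \right)} = \left(\left(-331 + 875\right) + \left(-98 + 7 \left(-58\right)\right)\right) - 36 = \left(544 - 504\right) - 36 = 40 - 36 = 4$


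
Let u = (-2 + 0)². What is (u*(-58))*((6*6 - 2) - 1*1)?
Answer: -7656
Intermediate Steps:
u = 4 (u = (-2)² = 4)
(u*(-58))*((6*6 - 2) - 1*1) = (4*(-58))*((6*6 - 2) - 1*1) = -232*((36 - 2) - 1) = -232*(34 - 1) = -232*33 = -7656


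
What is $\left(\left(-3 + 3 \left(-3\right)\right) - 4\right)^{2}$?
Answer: $256$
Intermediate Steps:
$\left(\left(-3 + 3 \left(-3\right)\right) - 4\right)^{2} = \left(\left(-3 - 9\right) - 4\right)^{2} = \left(-12 - 4\right)^{2} = \left(-16\right)^{2} = 256$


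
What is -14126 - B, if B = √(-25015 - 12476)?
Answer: -14126 - I*√37491 ≈ -14126.0 - 193.63*I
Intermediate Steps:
B = I*√37491 (B = √(-37491) = I*√37491 ≈ 193.63*I)
-14126 - B = -14126 - I*√37491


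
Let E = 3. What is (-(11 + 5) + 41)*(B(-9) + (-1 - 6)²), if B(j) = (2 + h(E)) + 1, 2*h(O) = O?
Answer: 2675/2 ≈ 1337.5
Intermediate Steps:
h(O) = O/2
B(j) = 9/2 (B(j) = (2 + (½)*3) + 1 = (2 + 3/2) + 1 = 7/2 + 1 = 9/2)
(-(11 + 5) + 41)*(B(-9) + (-1 - 6)²) = (-(11 + 5) + 41)*(9/2 + (-1 - 6)²) = (-1*16 + 41)*(9/2 + (-7)²) = (-16 + 41)*(9/2 + 49) = 25*(107/2) = 2675/2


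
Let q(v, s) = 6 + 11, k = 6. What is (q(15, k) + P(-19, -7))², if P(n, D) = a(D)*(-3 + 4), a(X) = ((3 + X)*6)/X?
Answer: 20449/49 ≈ 417.33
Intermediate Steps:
a(X) = (18 + 6*X)/X
q(v, s) = 17
P(n, D) = 6 + 18/D (P(n, D) = (6 + 18/D)*(-3 + 4) = (6 + 18/D)*1 = 6 + 18/D)
(q(15, k) + P(-19, -7))² = (17 + (6 + 18/(-7)))² = (17 + (6 + 18*(-⅐)))² = (17 + (6 - 18/7))² = (17 + 24/7)² = (143/7)² = 20449/49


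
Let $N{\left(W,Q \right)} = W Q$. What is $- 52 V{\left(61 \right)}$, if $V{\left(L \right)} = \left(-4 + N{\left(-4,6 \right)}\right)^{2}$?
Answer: $-40768$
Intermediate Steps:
$N{\left(W,Q \right)} = Q W$
$V{\left(L \right)} = 784$ ($V{\left(L \right)} = \left(-4 + 6 \left(-4\right)\right)^{2} = \left(-4 - 24\right)^{2} = \left(-28\right)^{2} = 784$)
$- 52 V{\left(61 \right)} = \left(-52\right) 784 = -40768$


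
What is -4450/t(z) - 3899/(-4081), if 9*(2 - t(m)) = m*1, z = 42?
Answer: 3893753/2332 ≈ 1669.7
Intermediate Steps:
t(m) = 2 - m/9
-4450/t(z) - 3899/(-4081) = -4450/(2 - ⅑*42) - 3899/(-4081) = -4450/(2 - 14/3) - 3899*(-1/4081) = -4450/(-8/3) + 557/583 = -4450*(-3/8) + 557/583 = 6675/4 + 557/583 = 3893753/2332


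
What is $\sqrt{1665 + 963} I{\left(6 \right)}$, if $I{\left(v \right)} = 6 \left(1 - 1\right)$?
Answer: $0$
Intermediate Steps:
$I{\left(v \right)} = 0$ ($I{\left(v \right)} = 6 \cdot 0 = 0$)
$\sqrt{1665 + 963} I{\left(6 \right)} = \sqrt{1665 + 963} \cdot 0 = \sqrt{2628} \cdot 0 = 6 \sqrt{73} \cdot 0 = 0$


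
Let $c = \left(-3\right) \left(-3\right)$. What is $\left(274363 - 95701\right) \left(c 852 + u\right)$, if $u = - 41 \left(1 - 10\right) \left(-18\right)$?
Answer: $183307212$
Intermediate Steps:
$c = 9$
$u = -6642$ ($u = - 41 \left(1 - 10\right) \left(-18\right) = \left(-41\right) \left(-9\right) \left(-18\right) = 369 \left(-18\right) = -6642$)
$\left(274363 - 95701\right) \left(c 852 + u\right) = \left(274363 - 95701\right) \left(9 \cdot 852 - 6642\right) = 178662 \left(7668 - 6642\right) = 178662 \cdot 1026 = 183307212$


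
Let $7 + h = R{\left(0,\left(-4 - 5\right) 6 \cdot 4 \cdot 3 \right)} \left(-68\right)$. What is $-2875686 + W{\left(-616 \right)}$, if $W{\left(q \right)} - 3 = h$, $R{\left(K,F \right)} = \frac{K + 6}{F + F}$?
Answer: $- \frac{155287243}{54} \approx -2.8757 \cdot 10^{6}$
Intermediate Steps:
$R{\left(K,F \right)} = \frac{6 + K}{2 F}$
$h = - \frac{361}{54}$ ($h = -7 + \frac{6 + 0}{2 \left(-4 - 5\right) 6 \cdot 4 \cdot 3} \left(-68\right) = -7 + \frac{1}{2} \frac{1}{\left(-9\right) 24 \cdot 3} \cdot 6 \left(-68\right) = -7 + \frac{1}{2} \frac{1}{\left(-9\right) 72} \cdot 6 \left(-68\right) = -7 + \frac{1}{2} \frac{1}{-648} \cdot 6 \left(-68\right) = -7 + \frac{1}{2} \left(- \frac{1}{648}\right) 6 \left(-68\right) = -7 - - \frac{17}{54} = -7 + \frac{17}{54} = - \frac{361}{54} \approx -6.6852$)
$W{\left(q \right)} = - \frac{199}{54}$ ($W{\left(q \right)} = 3 - \frac{361}{54} = - \frac{199}{54}$)
$-2875686 + W{\left(-616 \right)} = -2875686 - \frac{199}{54} = - \frac{155287243}{54}$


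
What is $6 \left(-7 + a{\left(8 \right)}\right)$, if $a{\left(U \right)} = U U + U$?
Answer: $390$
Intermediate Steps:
$a{\left(U \right)} = U + U^{2}$ ($a{\left(U \right)} = U^{2} + U = U + U^{2}$)
$6 \left(-7 + a{\left(8 \right)}\right) = 6 \left(-7 + 8 \left(1 + 8\right)\right) = 6 \left(-7 + 8 \cdot 9\right) = 6 \left(-7 + 72\right) = 6 \cdot 65 = 390$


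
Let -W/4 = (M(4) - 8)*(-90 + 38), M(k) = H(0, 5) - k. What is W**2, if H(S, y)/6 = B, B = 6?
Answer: 24920064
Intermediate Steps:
H(S, y) = 36 (H(S, y) = 6*6 = 36)
M(k) = 36 - k
W = 4992 (W = -4*((36 - 1*4) - 8)*(-90 + 38) = -4*((36 - 4) - 8)*(-52) = -4*(32 - 8)*(-52) = -96*(-52) = -4*(-1248) = 4992)
W**2 = 4992**2 = 24920064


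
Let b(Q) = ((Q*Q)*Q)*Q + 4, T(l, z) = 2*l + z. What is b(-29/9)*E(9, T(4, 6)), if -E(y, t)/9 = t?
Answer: -10269350/729 ≈ -14087.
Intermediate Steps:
T(l, z) = z + 2*l
E(y, t) = -9*t
b(Q) = 4 + Q⁴ (b(Q) = (Q²*Q)*Q + 4 = Q³*Q + 4 = Q⁴ + 4 = 4 + Q⁴)
b(-29/9)*E(9, T(4, 6)) = (4 + (-29/9)⁴)*(-9*(6 + 2*4)) = (4 + (-29*⅑)⁴)*(-9*(6 + 8)) = (4 + (-29/9)⁴)*(-9*14) = (4 + 707281/6561)*(-126) = (733525/6561)*(-126) = -10269350/729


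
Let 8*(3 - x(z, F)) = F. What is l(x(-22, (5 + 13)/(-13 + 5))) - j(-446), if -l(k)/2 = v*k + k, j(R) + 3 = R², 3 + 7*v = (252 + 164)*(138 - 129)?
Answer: -809707/4 ≈ -2.0243e+5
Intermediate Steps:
x(z, F) = 3 - F/8
v = 3741/7 (v = -3/7 + ((252 + 164)*(138 - 129))/7 = -3/7 + (416*9)/7 = -3/7 + (⅐)*3744 = -3/7 + 3744/7 = 3741/7 ≈ 534.43)
j(R) = -3 + R²
l(k) = -7496*k/7 (l(k) = -2*(3741*k/7 + k) = -7496*k/7)
l(x(-22, (5 + 13)/(-13 + 5))) - j(-446) = -7496*(3 - (5 + 13)/(8*(-13 + 5)))/7 - (-3 + (-446)²) = -7496*(3 - 9/(4*(-8)))/7 - (-3 + 198916) = -7496*(3 - 9*(-1)/(4*8))/7 - 1*198913 = -7496*(3 - ⅛*(-9/4))/7 - 198913 = -7496*(3 + 9/32)/7 - 198913 = -7496/7*105/32 - 198913 = -14055/4 - 198913 = -809707/4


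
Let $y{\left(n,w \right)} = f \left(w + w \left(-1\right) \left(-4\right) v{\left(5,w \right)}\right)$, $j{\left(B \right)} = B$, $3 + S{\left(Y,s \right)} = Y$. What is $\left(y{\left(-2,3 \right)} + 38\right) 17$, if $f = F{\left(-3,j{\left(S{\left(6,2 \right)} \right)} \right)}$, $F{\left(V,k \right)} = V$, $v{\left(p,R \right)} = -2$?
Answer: $1717$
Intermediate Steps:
$S{\left(Y,s \right)} = -3 + Y$
$f = -3$
$y{\left(n,w \right)} = 21 w$ ($y{\left(n,w \right)} = - 3 \left(w + w \left(-1\right) \left(-4\right) \left(-2\right)\right) = - 3 \left(w + - w \left(-4\right) \left(-2\right)\right) = - 3 \left(w + 4 w \left(-2\right)\right) = - 3 \left(w - 8 w\right) = - 3 \left(- 7 w\right) = 21 w$)
$\left(y{\left(-2,3 \right)} + 38\right) 17 = \left(21 \cdot 3 + 38\right) 17 = \left(63 + 38\right) 17 = 101 \cdot 17 = 1717$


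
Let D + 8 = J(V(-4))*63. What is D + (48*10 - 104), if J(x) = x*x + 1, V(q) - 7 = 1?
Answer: 4463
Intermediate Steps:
V(q) = 8 (V(q) = 7 + 1 = 8)
J(x) = 1 + x² (J(x) = x² + 1 = 1 + x²)
D = 4087 (D = -8 + (1 + 8²)*63 = -8 + (1 + 64)*63 = -8 + 65*63 = -8 + 4095 = 4087)
D + (48*10 - 104) = 4087 + (48*10 - 104) = 4087 + (480 - 104) = 4087 + 376 = 4463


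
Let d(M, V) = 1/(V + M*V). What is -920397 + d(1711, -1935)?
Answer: -3049017549841/3312720 ≈ -9.2040e+5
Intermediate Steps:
-920397 + d(1711, -1935) = -920397 + 1/((-1935)*(1 + 1711)) = -920397 - 1/1935/1712 = -920397 - 1/1935*1/1712 = -920397 - 1/3312720 = -3049017549841/3312720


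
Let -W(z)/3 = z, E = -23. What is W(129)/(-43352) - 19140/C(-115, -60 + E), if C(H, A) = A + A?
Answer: 414910761/3598216 ≈ 115.31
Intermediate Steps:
W(z) = -3*z
C(H, A) = 2*A
W(129)/(-43352) - 19140/C(-115, -60 + E) = -3*129/(-43352) - 19140*1/(2*(-60 - 23)) = -387*(-1/43352) - 19140/(2*(-83)) = 387/43352 - 19140/(-166) = 387/43352 - 19140*(-1/166) = 387/43352 + 9570/83 = 414910761/3598216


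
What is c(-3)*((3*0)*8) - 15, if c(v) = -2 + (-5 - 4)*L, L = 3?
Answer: -15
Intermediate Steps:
c(v) = -29 (c(v) = -2 + (-5 - 4)*3 = -2 - 9*3 = -2 - 27 = -29)
c(-3)*((3*0)*8) - 15 = -29*3*0*8 - 15 = -0*8 - 15 = -29*0 - 15 = 0 - 15 = -15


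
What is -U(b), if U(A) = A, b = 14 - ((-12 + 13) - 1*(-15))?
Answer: 2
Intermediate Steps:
b = -2 (b = 14 - (1 + 15) = 14 - 1*16 = 14 - 16 = -2)
-U(b) = -1*(-2) = 2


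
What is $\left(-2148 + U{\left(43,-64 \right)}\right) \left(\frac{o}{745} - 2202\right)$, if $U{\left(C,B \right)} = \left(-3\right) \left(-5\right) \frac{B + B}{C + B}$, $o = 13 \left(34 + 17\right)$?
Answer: $\frac{3372421356}{745} \approx 4.5267 \cdot 10^{6}$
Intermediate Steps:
$o = 663$ ($o = 13 \cdot 51 = 663$)
$U{\left(C,B \right)} = \frac{30 B}{B + C}$ ($U{\left(C,B \right)} = 15 \frac{2 B}{B + C} = \frac{30 B}{B + C}$)
$\left(-2148 + U{\left(43,-64 \right)}\right) \left(\frac{o}{745} - 2202\right) = \left(-2148 + 30 \left(-64\right) \frac{1}{-64 + 43}\right) \left(\frac{663}{745} - 2202\right) = \left(-2148 + 30 \left(-64\right) \frac{1}{-21}\right) \left(663 \cdot \frac{1}{745} - 2202\right) = \left(-2148 + 30 \left(-64\right) \left(- \frac{1}{21}\right)\right) \left(\frac{663}{745} - 2202\right) = \left(-2148 + \frac{640}{7}\right) \left(- \frac{1639827}{745}\right) = \left(- \frac{14396}{7}\right) \left(- \frac{1639827}{745}\right) = \frac{3372421356}{745}$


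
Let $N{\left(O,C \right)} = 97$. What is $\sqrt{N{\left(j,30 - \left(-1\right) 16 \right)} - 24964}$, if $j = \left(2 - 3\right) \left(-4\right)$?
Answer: $9 i \sqrt{307} \approx 157.69 i$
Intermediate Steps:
$j = 4$ ($j = \left(-1\right) \left(-4\right) = 4$)
$\sqrt{N{\left(j,30 - \left(-1\right) 16 \right)} - 24964} = \sqrt{97 - 24964} = \sqrt{-24867} = 9 i \sqrt{307}$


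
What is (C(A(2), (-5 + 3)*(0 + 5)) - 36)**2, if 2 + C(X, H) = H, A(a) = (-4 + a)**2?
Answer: 2304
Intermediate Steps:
C(X, H) = -2 + H
(C(A(2), (-5 + 3)*(0 + 5)) - 36)**2 = ((-2 + (-5 + 3)*(0 + 5)) - 36)**2 = ((-2 - 2*5) - 36)**2 = ((-2 - 10) - 36)**2 = (-12 - 36)**2 = (-48)**2 = 2304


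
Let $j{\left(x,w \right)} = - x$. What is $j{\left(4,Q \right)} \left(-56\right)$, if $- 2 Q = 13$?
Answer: $224$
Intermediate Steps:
$Q = - \frac{13}{2}$ ($Q = \left(- \frac{1}{2}\right) 13 = - \frac{13}{2} \approx -6.5$)
$j{\left(4,Q \right)} \left(-56\right) = \left(-1\right) 4 \left(-56\right) = \left(-4\right) \left(-56\right) = 224$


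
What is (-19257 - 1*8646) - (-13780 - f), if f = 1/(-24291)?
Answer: -343061794/24291 ≈ -14123.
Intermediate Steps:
f = -1/24291 ≈ -4.1167e-5
(-19257 - 1*8646) - (-13780 - f) = (-19257 - 1*8646) - (-13780 - 1*(-1/24291)) = (-19257 - 8646) - (-13780 + 1/24291) = -27903 - 1*(-334729979/24291) = -27903 + 334729979/24291 = -343061794/24291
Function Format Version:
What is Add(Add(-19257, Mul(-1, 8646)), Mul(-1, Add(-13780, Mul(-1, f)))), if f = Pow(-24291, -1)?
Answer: Rational(-343061794, 24291) ≈ -14123.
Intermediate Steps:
f = Rational(-1, 24291) ≈ -4.1167e-5
Add(Add(-19257, Mul(-1, 8646)), Mul(-1, Add(-13780, Mul(-1, f)))) = Add(Add(-19257, Mul(-1, 8646)), Mul(-1, Add(-13780, Mul(-1, Rational(-1, 24291))))) = Add(Add(-19257, -8646), Mul(-1, Add(-13780, Rational(1, 24291)))) = Add(-27903, Mul(-1, Rational(-334729979, 24291))) = Add(-27903, Rational(334729979, 24291)) = Rational(-343061794, 24291)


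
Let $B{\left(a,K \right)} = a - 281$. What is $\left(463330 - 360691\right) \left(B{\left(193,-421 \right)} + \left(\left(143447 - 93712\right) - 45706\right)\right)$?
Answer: $404500299$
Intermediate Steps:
$B{\left(a,K \right)} = -281 + a$
$\left(463330 - 360691\right) \left(B{\left(193,-421 \right)} + \left(\left(143447 - 93712\right) - 45706\right)\right) = \left(463330 - 360691\right) \left(\left(-281 + 193\right) + \left(\left(143447 - 93712\right) - 45706\right)\right) = 102639 \left(-88 + \left(49735 - 45706\right)\right) = 102639 \left(-88 + 4029\right) = 102639 \cdot 3941 = 404500299$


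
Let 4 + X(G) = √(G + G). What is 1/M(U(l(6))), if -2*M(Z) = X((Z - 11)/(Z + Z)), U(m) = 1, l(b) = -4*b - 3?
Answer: 4/13 + I*√10/13 ≈ 0.30769 + 0.24325*I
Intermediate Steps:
l(b) = -3 - 4*b
X(G) = -4 + √2*√G (X(G) = -4 + √(G + G) = -4 + √(2*G) = -4 + √2*√G)
M(Z) = 2 - √((-11 + Z)/Z)/2 (M(Z) = -(-4 + √2*√((Z - 11)/(Z + Z)))/2 = -(-4 + √2*√((-11 + Z)/((2*Z))))/2 = -(-4 + √2*√((-11 + Z)*(1/(2*Z))))/2 = -(-4 + √2*√((-11 + Z)/(2*Z)))/2 = -(-4 + √2*(√2*√((-11 + Z)/Z)/2))/2 = -(-4 + √((-11 + Z)/Z))/2 = 2 - √((-11 + Z)/Z)/2)
1/M(U(l(6))) = 1/(2 - √(-11 + 1)/2) = 1/(2 - I*√10/2)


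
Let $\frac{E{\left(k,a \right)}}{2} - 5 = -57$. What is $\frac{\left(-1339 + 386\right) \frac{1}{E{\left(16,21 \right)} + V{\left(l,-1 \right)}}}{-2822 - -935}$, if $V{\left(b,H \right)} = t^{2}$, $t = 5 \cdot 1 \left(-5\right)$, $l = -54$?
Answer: $\frac{953}{983127} \approx 0.00096936$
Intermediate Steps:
$E{\left(k,a \right)} = -104$ ($E{\left(k,a \right)} = 10 + 2 \left(-57\right) = 10 - 114 = -104$)
$t = -25$ ($t = 5 \left(-5\right) = -25$)
$V{\left(b,H \right)} = 625$ ($V{\left(b,H \right)} = \left(-25\right)^{2} = 625$)
$\frac{\left(-1339 + 386\right) \frac{1}{E{\left(16,21 \right)} + V{\left(l,-1 \right)}}}{-2822 - -935} = \frac{\left(-1339 + 386\right) \frac{1}{-104 + 625}}{-2822 - -935} = \frac{\left(-953\right) \frac{1}{521}}{-2822 + 935} = \frac{\left(-953\right) \frac{1}{521}}{-1887} = \left(- \frac{953}{521}\right) \left(- \frac{1}{1887}\right) = \frac{953}{983127}$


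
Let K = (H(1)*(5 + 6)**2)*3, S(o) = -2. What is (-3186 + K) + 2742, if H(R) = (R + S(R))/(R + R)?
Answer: -1251/2 ≈ -625.50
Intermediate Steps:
H(R) = (-2 + R)/(2*R) (H(R) = (R - 2)/(R + R) = (-2 + R)/((2*R)) = (-2 + R)*(1/(2*R)) = (-2 + R)/(2*R))
K = -363/2 (K = (((1/2)*(-2 + 1)/1)*(5 + 6)**2)*3 = (((1/2)*1*(-1))*11**2)*3 = -1/2*121*3 = -121/2*3 = -363/2 ≈ -181.50)
(-3186 + K) + 2742 = (-3186 - 363/2) + 2742 = -6735/2 + 2742 = -1251/2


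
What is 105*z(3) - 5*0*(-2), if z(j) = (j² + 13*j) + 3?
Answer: 5355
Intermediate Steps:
z(j) = 3 + j² + 13*j
105*z(3) - 5*0*(-2) = 105*(3 + 3² + 13*3) - 5*0*(-2) = 105*(3 + 9 + 39) + 0*(-2) = 105*51 + 0 = 5355 + 0 = 5355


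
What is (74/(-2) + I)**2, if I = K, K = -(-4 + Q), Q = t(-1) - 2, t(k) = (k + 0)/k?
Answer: 1024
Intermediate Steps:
t(k) = 1 (t(k) = k/k = 1)
Q = -1 (Q = 1 - 2 = -1)
K = 5 (K = -(-4 - 1) = -1*(-5) = 5)
I = 5
(74/(-2) + I)**2 = (74/(-2) + 5)**2 = (74*(-1/2) + 5)**2 = (-37 + 5)**2 = (-32)**2 = 1024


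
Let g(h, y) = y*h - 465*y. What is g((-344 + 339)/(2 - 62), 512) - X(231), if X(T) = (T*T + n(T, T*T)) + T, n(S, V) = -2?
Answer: -874882/3 ≈ -2.9163e+5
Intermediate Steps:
X(T) = -2 + T + T² (X(T) = (T*T - 2) + T = (T² - 2) + T = (-2 + T²) + T = -2 + T + T²)
g(h, y) = -465*y + h*y (g(h, y) = h*y - 465*y = -465*y + h*y)
g((-344 + 339)/(2 - 62), 512) - X(231) = 512*(-465 + (-344 + 339)/(2 - 62)) - (-2 + 231 + 231²) = 512*(-465 - 5/(-60)) - (-2 + 231 + 53361) = 512*(-465 - 5*(-1/60)) - 1*53590 = 512*(-465 + 1/12) - 53590 = 512*(-5579/12) - 53590 = -714112/3 - 53590 = -874882/3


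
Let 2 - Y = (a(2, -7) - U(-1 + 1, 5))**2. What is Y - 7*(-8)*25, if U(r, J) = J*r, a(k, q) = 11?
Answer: 1281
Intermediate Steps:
Y = -119 (Y = 2 - (11 - 5*(-1 + 1))**2 = 2 - (11 - 5*0)**2 = 2 - (11 - 1*0)**2 = 2 - (11 + 0)**2 = 2 - 1*11**2 = 2 - 1*121 = 2 - 121 = -119)
Y - 7*(-8)*25 = -119 - 7*(-8)*25 = -119 + 56*25 = -119 + 1400 = 1281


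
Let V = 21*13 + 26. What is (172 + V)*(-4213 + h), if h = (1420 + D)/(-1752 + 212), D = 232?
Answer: -109165554/55 ≈ -1.9848e+6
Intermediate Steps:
V = 299 (V = 273 + 26 = 299)
h = -59/55 (h = (1420 + 232)/(-1752 + 212) = 1652/(-1540) = 1652*(-1/1540) = -59/55 ≈ -1.0727)
(172 + V)*(-4213 + h) = (172 + 299)*(-4213 - 59/55) = 471*(-231774/55) = -109165554/55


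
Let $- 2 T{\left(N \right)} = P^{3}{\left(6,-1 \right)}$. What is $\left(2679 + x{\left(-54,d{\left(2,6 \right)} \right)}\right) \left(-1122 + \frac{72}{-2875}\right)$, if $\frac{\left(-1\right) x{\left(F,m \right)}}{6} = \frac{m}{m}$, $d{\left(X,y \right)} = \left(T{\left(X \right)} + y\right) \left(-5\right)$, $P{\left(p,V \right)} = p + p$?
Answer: $- \frac{8622622206}{2875} \approx -2.9992 \cdot 10^{6}$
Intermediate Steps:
$P{\left(p,V \right)} = 2 p$
$T{\left(N \right)} = -864$ ($T{\left(N \right)} = - \frac{\left(2 \cdot 6\right)^{3}}{2} = - \frac{12^{3}}{2} = \left(- \frac{1}{2}\right) 1728 = -864$)
$d{\left(X,y \right)} = 4320 - 5 y$ ($d{\left(X,y \right)} = \left(-864 + y\right) \left(-5\right) = 4320 - 5 y$)
$x{\left(F,m \right)} = -6$ ($x{\left(F,m \right)} = - 6 \frac{m}{m} = \left(-6\right) 1 = -6$)
$\left(2679 + x{\left(-54,d{\left(2,6 \right)} \right)}\right) \left(-1122 + \frac{72}{-2875}\right) = \left(2679 - 6\right) \left(-1122 + \frac{72}{-2875}\right) = 2673 \left(-1122 + 72 \left(- \frac{1}{2875}\right)\right) = 2673 \left(-1122 - \frac{72}{2875}\right) = 2673 \left(- \frac{3225822}{2875}\right) = - \frac{8622622206}{2875}$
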